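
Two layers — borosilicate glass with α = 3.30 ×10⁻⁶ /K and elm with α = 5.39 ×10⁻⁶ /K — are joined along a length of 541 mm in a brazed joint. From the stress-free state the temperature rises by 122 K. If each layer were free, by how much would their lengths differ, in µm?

Δα = |3.30 − 5.39|×10⁻⁶/K = 2.09×10⁻⁶/K.
ΔL_mismatch = Δα·L·ΔT = 2.09×10⁻⁶ × 541.0 mm × 122.0 K = 138 µm.

138 µm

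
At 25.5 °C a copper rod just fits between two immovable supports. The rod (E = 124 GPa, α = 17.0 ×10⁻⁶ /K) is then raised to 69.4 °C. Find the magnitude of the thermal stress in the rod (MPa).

ΔT = 43.90 K. Constrained thermal stress σ = E·α·ΔT = 124.0×10³ MPa × 17.0×10⁻⁶ × 43.90 = 92.5 MPa (compressive).

92.5 MPa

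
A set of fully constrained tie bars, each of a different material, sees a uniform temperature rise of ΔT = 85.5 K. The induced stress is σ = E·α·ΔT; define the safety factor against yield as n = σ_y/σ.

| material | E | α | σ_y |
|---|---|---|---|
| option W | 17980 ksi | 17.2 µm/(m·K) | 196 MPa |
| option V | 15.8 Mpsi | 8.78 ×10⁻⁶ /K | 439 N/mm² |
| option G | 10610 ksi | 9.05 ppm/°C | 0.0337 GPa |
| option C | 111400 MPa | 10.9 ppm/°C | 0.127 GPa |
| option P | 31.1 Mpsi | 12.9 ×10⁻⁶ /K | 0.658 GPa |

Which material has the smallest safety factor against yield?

In consistent units (E in GPa, α in ×10⁻⁶/K, σ_y in MPa):
  option W: E = 124.0, α = 17.2, σ_y = 196.0 → σ = 182 MPa, n = 1.08
  option V: E = 108.9, α = 8.78, σ_y = 439.0 → σ = 81.8 MPa, n = 5.37
  option G: E = 73.15, α = 9.05, σ_y = 33.70 → σ = 56.6 MPa, n = 0.595
  option C: E = 111.4, α = 10.9, σ_y = 127.0 → σ = 104 MPa, n = 1.22
  option P: E = 214.4, α = 12.9, σ_y = 658.0 → σ = 237 MPa, n = 2.78
Smallest n: option G with n = 0.595.

option G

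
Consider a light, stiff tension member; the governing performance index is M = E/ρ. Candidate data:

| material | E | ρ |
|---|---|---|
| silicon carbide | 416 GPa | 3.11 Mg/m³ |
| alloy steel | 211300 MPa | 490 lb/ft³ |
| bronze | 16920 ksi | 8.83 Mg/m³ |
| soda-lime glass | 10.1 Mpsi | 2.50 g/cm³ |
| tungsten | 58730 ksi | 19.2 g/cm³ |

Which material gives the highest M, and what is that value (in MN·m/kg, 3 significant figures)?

silicon carbide, M = 134 MN·m/kg

After converting to SI:
  silicon carbide: E = 416.0 GPa, ρ = 3110 kg/m³
  alloy steel: E = 211.3 GPa, ρ = 7849 kg/m³
  bronze: E = 116.7 GPa, ρ = 8830 kg/m³
  soda-lime glass: E = 69.64 GPa, ρ = 2500 kg/m³
  tungsten: E = 404.9 GPa, ρ = 19200 kg/m³
  silicon carbide: M = 134 MN·m/kg
  soda-lime glass: M = 27.9 MN·m/kg
  alloy steel: M = 26.9 MN·m/kg
  tungsten: M = 21.1 MN·m/kg
  bronze: M = 13.2 MN·m/kg
The maximum is for silicon carbide.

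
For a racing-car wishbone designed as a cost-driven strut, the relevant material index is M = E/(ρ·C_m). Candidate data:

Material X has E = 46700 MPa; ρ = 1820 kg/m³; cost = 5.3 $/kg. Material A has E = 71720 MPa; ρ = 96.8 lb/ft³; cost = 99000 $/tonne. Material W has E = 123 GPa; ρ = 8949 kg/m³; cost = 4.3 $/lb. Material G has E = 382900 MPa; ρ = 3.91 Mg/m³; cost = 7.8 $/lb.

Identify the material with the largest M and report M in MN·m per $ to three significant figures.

material G, M = 5.69 MN·m per $

Convert each candidate to consistent units, then evaluate M:
  material X: E = 46.70 GPa, ρ = 1820 kg/m³, cost = 5.300 $/kg
  material A: E = 71.72 GPa, ρ = 1551 kg/m³, cost = 99.00 $/kg
  material W: E = 123.0 GPa, ρ = 8949 kg/m³, cost = 9.480 $/kg
  material G: E = 382.9 GPa, ρ = 3910 kg/m³, cost = 17.20 $/kg
  material G: M = 5.69 MN·m per $
  material X: M = 4.84 MN·m per $
  material W: M = 1.45 MN·m per $
  material A: M = 0.467 MN·m per $
Highest index: material G.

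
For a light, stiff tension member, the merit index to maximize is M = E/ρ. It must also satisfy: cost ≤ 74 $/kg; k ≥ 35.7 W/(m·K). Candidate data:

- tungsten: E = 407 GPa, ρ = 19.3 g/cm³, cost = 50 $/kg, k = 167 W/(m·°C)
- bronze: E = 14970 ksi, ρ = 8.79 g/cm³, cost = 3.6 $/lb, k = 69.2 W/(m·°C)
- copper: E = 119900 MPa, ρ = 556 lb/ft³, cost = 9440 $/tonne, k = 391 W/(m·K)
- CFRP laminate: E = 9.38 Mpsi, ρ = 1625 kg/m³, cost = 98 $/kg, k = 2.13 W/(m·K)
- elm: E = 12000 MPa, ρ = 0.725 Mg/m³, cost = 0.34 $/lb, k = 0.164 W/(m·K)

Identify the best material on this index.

tungsten

Screen on constraints: cost ≤ 74 $/kg; k ≥ 35.7 W/(m·K). Survivors: tungsten, bronze, copper.
After converting to SI:
  tungsten: E = 407.0 GPa, ρ = 19300 kg/m³
  bronze: E = 103.2 GPa, ρ = 8790 kg/m³
  copper: E = 119.9 GPa, ρ = 8906 kg/m³
  tungsten: M = 21.1 MN·m/kg
  copper: M = 13.5 MN·m/kg
  bronze: M = 11.7 MN·m/kg
Highest index: tungsten.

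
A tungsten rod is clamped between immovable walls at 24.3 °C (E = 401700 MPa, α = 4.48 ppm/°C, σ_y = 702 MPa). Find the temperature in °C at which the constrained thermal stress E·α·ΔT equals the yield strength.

414 °C

E = 401700 MPa = 401.7 GPa.
E·α·ΔT = 702.0 MPa ⇒ ΔT = 702.0 / (401.7×10³ × 4.48×10⁻⁶) = 390.1 K.
T = 24.3 + 390.1 = 414.4 °C.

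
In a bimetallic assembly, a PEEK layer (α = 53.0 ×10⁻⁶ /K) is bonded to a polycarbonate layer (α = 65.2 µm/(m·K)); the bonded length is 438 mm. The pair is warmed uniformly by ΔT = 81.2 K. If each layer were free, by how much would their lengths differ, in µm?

Δα = |53.0 − 65.2|×10⁻⁶/K = 12.2×10⁻⁶/K.
ΔL_mismatch = Δα·L·ΔT = 12.2×10⁻⁶ × 438.0 mm × 81.2 K = 434 µm.

434 µm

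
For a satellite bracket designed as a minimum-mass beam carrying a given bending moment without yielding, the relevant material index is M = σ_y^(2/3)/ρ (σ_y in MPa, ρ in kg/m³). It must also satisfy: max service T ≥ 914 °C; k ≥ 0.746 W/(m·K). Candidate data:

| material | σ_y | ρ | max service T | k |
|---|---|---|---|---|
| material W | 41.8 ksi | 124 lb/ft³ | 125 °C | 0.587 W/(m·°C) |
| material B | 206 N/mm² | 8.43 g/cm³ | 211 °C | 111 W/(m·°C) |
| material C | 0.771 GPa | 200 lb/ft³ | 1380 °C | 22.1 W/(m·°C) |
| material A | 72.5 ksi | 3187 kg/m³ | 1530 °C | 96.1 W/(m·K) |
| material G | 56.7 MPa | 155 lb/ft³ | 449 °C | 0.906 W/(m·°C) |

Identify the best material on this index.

material C

Screen on constraints: max service T ≥ 914 °C; k ≥ 0.746 W/(m·K). Survivors: material C, material A.
Normalizing units and computing the index:
  material C: σ_y = 771.0 MPa, ρ = 3204 kg/m³
  material A: σ_y = 499.9 MPa, ρ = 3187 kg/m³
  material C: M = 26.2×10⁻³
  material A: M = 19.8×10⁻³
Highest index: material C.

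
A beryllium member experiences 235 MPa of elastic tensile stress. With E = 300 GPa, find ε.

ε = σ/E = 235 / 300000 = 7.83×10⁻⁴.

7.83×10⁻⁴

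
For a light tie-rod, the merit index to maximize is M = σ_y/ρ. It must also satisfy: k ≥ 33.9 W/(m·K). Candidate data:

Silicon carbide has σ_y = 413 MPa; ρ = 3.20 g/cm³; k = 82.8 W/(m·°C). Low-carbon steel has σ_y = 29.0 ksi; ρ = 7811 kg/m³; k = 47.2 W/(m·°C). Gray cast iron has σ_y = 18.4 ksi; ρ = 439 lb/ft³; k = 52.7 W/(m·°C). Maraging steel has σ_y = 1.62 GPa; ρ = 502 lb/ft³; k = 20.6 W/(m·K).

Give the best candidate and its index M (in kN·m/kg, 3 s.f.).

silicon carbide, M = 129 kN·m/kg

Screen on constraints: k ≥ 33.9 W/(m·K). Survivors: silicon carbide, low-carbon steel, gray cast iron.
Putting every candidate on a common basis:
  silicon carbide: σ_y = 413.0 MPa, ρ = 3200 kg/m³
  low-carbon steel: σ_y = 199.9 MPa, ρ = 7811 kg/m³
  gray cast iron: σ_y = 126.9 MPa, ρ = 7032 kg/m³
  silicon carbide: M = 129 kN·m/kg
  low-carbon steel: M = 25.6 kN·m/kg
  gray cast iron: M = 18.0 kN·m/kg
The maximum is for silicon carbide.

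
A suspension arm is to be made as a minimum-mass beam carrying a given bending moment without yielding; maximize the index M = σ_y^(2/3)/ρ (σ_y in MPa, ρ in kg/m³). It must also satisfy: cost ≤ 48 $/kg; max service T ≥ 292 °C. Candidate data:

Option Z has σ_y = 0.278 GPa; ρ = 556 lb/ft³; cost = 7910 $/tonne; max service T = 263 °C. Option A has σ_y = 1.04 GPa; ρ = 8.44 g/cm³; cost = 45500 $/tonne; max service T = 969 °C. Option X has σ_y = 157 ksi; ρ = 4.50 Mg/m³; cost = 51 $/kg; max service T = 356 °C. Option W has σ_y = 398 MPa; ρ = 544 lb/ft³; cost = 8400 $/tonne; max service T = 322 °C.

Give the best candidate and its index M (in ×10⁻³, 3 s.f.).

option A, M = 12.2×10⁻³

Screen on constraints: cost ≤ 48 $/kg; max service T ≥ 292 °C. Survivors: option A, option W.
Convert each candidate to consistent units, then evaluate M:
  option A: σ_y = 1040 MPa, ρ = 8440 kg/m³
  option W: σ_y = 398.0 MPa, ρ = 8714 kg/m³
  option A: M = 12.2×10⁻³
  option W: M = 6.21×10⁻³
Option A has the largest M.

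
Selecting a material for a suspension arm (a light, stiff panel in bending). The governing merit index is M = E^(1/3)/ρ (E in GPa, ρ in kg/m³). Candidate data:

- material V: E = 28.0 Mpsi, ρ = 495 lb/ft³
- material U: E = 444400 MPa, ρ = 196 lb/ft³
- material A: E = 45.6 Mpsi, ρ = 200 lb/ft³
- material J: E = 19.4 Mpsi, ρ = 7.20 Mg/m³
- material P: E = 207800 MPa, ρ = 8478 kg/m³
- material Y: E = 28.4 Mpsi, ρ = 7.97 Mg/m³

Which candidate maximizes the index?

material U

In SI units:
  material V: E = 193.1 GPa, ρ = 7929 kg/m³
  material U: E = 444.4 GPa, ρ = 3140 kg/m³
  material A: E = 314.4 GPa, ρ = 3204 kg/m³
  material J: E = 133.8 GPa, ρ = 7200 kg/m³
  material P: E = 207.8 GPa, ρ = 8478 kg/m³
  material Y: E = 195.8 GPa, ρ = 7970 kg/m³
  material U: M = 2.43×10⁻³
  material A: M = 2.12×10⁻³
  material V: M = 0.729×10⁻³
  material Y: M = 0.729×10⁻³
  material J: M = 0.710×10⁻³
  material P: M = 0.699×10⁻³
Highest index: material U.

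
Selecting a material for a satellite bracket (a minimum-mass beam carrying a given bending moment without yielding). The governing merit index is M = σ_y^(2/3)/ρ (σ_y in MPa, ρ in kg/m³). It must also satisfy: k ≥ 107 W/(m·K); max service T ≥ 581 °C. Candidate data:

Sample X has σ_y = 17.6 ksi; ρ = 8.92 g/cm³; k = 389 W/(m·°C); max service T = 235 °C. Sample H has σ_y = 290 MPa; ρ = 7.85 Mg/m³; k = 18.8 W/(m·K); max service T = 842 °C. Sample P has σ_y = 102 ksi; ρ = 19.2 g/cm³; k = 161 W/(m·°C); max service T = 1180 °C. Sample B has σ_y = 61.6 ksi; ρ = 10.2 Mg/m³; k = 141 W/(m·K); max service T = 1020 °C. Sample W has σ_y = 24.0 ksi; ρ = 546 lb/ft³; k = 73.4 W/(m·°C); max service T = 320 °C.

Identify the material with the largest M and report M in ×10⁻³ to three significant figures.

sample B, M = 5.54×10⁻³

Screen on constraints: k ≥ 107 W/(m·K); max service T ≥ 581 °C. Survivors: sample P, sample B.
Normalizing units and computing the index:
  sample P: σ_y = 703.3 MPa, ρ = 19200 kg/m³
  sample B: σ_y = 424.7 MPa, ρ = 10200 kg/m³
  sample B: M = 5.54×10⁻³
  sample P: M = 4.12×10⁻³
The maximum is for sample B.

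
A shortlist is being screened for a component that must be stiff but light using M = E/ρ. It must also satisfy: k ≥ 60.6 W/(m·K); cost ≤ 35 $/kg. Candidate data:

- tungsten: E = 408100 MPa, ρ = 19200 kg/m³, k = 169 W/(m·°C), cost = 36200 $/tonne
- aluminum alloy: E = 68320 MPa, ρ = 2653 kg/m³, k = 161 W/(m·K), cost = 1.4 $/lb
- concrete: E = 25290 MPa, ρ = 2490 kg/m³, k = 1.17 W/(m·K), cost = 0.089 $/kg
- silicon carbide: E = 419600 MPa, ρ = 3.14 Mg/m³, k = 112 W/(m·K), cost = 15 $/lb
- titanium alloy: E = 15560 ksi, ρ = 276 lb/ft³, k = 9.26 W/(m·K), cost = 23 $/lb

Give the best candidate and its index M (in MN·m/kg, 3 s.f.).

Screen on constraints: k ≥ 60.6 W/(m·K); cost ≤ 35 $/kg. Survivors: aluminum alloy, silicon carbide.
Normalizing units and computing the index:
  aluminum alloy: E = 68.32 GPa, ρ = 2653 kg/m³
  silicon carbide: E = 419.6 GPa, ρ = 3140 kg/m³
  silicon carbide: M = 134 MN·m/kg
  aluminum alloy: M = 25.8 MN·m/kg
The maximum is for silicon carbide.

silicon carbide, M = 134 MN·m/kg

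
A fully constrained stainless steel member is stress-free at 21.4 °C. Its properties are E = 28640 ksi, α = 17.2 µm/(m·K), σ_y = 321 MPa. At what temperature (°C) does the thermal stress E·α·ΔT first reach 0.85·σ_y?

102 °C

E = 28640 ksi = 197.5 GPa.
E·α·ΔT = 272.8 MPa ⇒ ΔT = 272.8 / (197.5×10³ × 17.2×10⁻⁶) = 80.33 K.
T = 21.4 + 80.33 = 101.7 °C.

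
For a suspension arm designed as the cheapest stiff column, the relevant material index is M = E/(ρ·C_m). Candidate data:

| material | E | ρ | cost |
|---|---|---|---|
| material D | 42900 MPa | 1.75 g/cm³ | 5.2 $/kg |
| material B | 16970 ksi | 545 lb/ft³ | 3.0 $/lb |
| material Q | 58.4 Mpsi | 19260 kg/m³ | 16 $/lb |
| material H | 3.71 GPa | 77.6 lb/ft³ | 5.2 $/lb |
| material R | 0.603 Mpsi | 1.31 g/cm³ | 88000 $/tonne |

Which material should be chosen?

In SI units:
  material D: E = 42.90 GPa, ρ = 1750 kg/m³, cost = 5.200 $/kg
  material B: E = 117.0 GPa, ρ = 8730 kg/m³, cost = 6.614 $/kg
  material Q: E = 402.7 GPa, ρ = 19260 kg/m³, cost = 35.27 $/kg
  material H: E = 3.710 GPa, ρ = 1243 kg/m³, cost = 11.46 $/kg
  material R: E = 4.158 GPa, ρ = 1310 kg/m³, cost = 88.00 $/kg
  material D: M = 4.71 MN·m per $
  material B: M = 2.03 MN·m per $
  material Q: M = 0.593 MN·m per $
  material H: M = 0.260 MN·m per $
  material R: M = 0.0361 MN·m per $
Material D ranks first.

material D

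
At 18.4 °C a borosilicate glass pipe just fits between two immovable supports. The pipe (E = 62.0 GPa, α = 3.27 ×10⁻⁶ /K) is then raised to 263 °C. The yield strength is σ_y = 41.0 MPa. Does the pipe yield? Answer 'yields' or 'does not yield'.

ΔT = 244.6 K. Constrained thermal stress σ = E·α·ΔT = 62.00×10³ MPa × 3.27×10⁻⁶ × 244.6 = 49.6 MPa (compressive).
Compare to σ_y = 41.0 MPa: σ ≥ σ_y, so it yields.

yields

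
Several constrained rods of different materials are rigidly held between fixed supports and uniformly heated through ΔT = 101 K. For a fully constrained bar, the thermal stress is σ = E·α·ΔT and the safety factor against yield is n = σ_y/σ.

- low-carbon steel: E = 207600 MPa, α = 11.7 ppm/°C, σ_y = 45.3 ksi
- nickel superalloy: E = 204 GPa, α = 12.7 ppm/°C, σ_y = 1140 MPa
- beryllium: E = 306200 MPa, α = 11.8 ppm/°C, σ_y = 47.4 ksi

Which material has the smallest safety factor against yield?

beryllium

Per material, after unit conversion:
  low-carbon steel: E = 207.6, α = 11.7, σ_y = 312.3 → σ = 245 MPa, n = 1.27
  nickel superalloy: E = 204.0, α = 12.7, σ_y = 1140 → σ = 262 MPa, n = 4.36
  beryllium: E = 306.2, α = 11.8, σ_y = 326.8 → σ = 365 MPa, n = 0.896
The minimum is beryllium at n = 0.896.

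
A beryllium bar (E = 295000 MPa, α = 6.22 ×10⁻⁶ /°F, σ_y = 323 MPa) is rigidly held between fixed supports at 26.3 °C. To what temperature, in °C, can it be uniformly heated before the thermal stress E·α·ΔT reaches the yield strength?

E = 295000 MPa = 295.0 GPa.
α = 6.22×10⁻⁶/°F × 9/5 = 11.2×10⁻⁶/K.
E·α·ΔT = 323.0 MPa ⇒ ΔT = 323.0 / (295.0×10³ × 11.2×10⁻⁶) = 97.80 K.
T = 26.3 + 97.80 = 124.1 °C.

124 °C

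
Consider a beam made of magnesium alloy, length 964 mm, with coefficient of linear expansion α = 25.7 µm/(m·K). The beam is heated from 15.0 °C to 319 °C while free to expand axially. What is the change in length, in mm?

ΔT = 319 − 15.0 = 304.0 K.
ΔL = α·L₀·ΔT = 25.7×10⁻⁶ × 964 mm × 304.0 K = 7.53 mm.

7.53 mm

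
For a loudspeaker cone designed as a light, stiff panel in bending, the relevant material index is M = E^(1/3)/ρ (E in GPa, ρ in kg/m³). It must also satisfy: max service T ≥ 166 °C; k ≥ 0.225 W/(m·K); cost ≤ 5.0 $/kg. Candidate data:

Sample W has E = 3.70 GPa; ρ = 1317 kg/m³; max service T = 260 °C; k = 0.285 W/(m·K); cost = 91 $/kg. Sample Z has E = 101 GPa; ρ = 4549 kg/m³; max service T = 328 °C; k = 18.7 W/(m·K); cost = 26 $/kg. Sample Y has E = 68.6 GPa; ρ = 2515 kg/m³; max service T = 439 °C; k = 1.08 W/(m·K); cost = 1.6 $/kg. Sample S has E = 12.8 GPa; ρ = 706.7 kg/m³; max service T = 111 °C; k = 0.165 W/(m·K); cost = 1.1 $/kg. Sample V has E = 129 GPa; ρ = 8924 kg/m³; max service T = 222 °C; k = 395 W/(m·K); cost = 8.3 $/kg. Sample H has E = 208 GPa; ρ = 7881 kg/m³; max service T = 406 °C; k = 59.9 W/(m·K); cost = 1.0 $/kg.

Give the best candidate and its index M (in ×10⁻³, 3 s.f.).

sample Y, M = 1.63×10⁻³

Screen on constraints: max service T ≥ 166 °C; k ≥ 0.225 W/(m·K); cost ≤ 5.0 $/kg. Survivors: sample Y, sample H.
Evaluate M for each candidate:
  sample Y: M = 1.63×10⁻³
  sample H: M = 0.752×10⁻³
Sample Y ranks first.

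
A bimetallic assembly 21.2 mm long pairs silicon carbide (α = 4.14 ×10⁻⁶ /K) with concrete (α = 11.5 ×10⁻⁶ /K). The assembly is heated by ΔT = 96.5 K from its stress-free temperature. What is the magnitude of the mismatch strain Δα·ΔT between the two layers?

Δα = |4.14 − 11.5|×10⁻⁶/K = 7.36×10⁻⁶/K.
Mismatch strain = Δα·ΔT = 7.36×10⁻⁶ × 96.5 = 7.10×10⁻⁴.

7.10×10⁻⁴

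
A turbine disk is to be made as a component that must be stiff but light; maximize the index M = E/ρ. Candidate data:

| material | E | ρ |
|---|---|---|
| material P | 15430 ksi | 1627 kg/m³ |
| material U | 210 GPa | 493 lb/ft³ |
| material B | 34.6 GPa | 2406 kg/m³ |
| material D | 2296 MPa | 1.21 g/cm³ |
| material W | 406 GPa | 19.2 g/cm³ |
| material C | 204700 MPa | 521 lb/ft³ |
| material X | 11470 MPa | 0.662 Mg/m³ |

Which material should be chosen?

material P

Convert each candidate to consistent units, then evaluate M:
  material P: E = 106.4 GPa, ρ = 1627 kg/m³
  material U: E = 210.0 GPa, ρ = 7897 kg/m³
  material B: E = 34.60 GPa, ρ = 2406 kg/m³
  material D: E = 2.296 GPa, ρ = 1210 kg/m³
  material W: E = 406.0 GPa, ρ = 19200 kg/m³
  material C: E = 204.7 GPa, ρ = 8346 kg/m³
  material X: E = 11.47 GPa, ρ = 662.0 kg/m³
  material P: M = 65.4 MN·m/kg
  material U: M = 26.6 MN·m/kg
  material C: M = 24.5 MN·m/kg
  material W: M = 21.1 MN·m/kg
  material X: M = 17.3 MN·m/kg
  material B: M = 14.4 MN·m/kg
  material D: M = 1.90 MN·m/kg
Material P ranks first.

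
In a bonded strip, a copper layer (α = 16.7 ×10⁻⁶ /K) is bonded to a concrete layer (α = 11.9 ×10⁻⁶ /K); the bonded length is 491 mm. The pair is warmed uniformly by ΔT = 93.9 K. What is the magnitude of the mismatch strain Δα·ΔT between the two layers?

Δα = |16.7 − 11.9|×10⁻⁶/K = 4.80×10⁻⁶/K.
Mismatch strain = Δα·ΔT = 4.80×10⁻⁶ × 93.9 = 4.51×10⁻⁴.

4.51×10⁻⁴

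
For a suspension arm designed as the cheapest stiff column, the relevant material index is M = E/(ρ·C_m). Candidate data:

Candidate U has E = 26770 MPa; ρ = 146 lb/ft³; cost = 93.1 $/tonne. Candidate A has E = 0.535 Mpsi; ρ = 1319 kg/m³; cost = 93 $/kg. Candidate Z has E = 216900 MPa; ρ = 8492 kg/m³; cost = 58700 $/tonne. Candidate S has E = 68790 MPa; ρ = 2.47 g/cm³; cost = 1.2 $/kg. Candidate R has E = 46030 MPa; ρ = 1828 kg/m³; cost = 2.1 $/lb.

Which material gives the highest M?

Putting every candidate on a common basis:
  candidate U: E = 26.77 GPa, ρ = 2339 kg/m³, cost = 0.09310 $/kg
  candidate A: E = 3.689 GPa, ρ = 1319 kg/m³, cost = 93.00 $/kg
  candidate Z: E = 216.9 GPa, ρ = 8492 kg/m³, cost = 58.70 $/kg
  candidate S: E = 68.79 GPa, ρ = 2470 kg/m³, cost = 1.200 $/kg
  candidate R: E = 46.03 GPa, ρ = 1828 kg/m³, cost = 4.630 $/kg
  candidate U: M = 123 MN·m per $
  candidate S: M = 23.2 MN·m per $
  candidate R: M = 5.44 MN·m per $
  candidate Z: M = 0.435 MN·m per $
  candidate A: M = 0.0301 MN·m per $
The maximum is for candidate U.

candidate U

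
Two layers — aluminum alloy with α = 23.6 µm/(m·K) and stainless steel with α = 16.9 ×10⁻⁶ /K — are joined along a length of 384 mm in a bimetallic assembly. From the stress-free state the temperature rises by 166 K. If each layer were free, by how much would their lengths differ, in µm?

427 µm

Δα = |23.6 − 16.9|×10⁻⁶/K = 6.70×10⁻⁶/K.
ΔL_mismatch = Δα·L·ΔT = 6.70×10⁻⁶ × 384.0 mm × 166.0 K = 427 µm.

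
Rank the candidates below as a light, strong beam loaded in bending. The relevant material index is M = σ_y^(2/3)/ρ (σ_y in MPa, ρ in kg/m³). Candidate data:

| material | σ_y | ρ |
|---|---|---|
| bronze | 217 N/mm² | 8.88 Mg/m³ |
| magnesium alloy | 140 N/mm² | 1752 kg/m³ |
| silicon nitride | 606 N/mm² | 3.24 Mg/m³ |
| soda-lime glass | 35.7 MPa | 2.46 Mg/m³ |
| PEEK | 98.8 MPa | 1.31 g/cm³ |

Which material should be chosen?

Convert each candidate to consistent units, then evaluate M:
  bronze: σ_y = 217.0 MPa, ρ = 8880 kg/m³
  magnesium alloy: σ_y = 140.0 MPa, ρ = 1752 kg/m³
  silicon nitride: σ_y = 606.0 MPa, ρ = 3240 kg/m³
  soda-lime glass: σ_y = 35.70 MPa, ρ = 2460 kg/m³
  PEEK: σ_y = 98.80 MPa, ρ = 1310 kg/m³
  silicon nitride: M = 22.1×10⁻³
  PEEK: M = 16.3×10⁻³
  magnesium alloy: M = 15.4×10⁻³
  soda-lime glass: M = 4.41×10⁻³
  bronze: M = 4.07×10⁻³
Silicon nitride ranks first.

silicon nitride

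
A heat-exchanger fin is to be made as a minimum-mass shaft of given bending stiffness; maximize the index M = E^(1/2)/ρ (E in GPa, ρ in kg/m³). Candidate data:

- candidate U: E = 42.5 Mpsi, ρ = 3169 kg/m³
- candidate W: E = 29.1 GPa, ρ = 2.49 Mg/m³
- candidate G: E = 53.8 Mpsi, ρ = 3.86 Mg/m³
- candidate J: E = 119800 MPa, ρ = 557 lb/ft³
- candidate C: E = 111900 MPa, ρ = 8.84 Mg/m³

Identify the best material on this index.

candidate U

In SI units:
  candidate U: E = 293.0 GPa, ρ = 3169 kg/m³
  candidate W: E = 29.10 GPa, ρ = 2490 kg/m³
  candidate G: E = 370.9 GPa, ρ = 3860 kg/m³
  candidate J: E = 119.8 GPa, ρ = 8922 kg/m³
  candidate C: E = 111.9 GPa, ρ = 8840 kg/m³
  candidate U: M = 5.40×10⁻³
  candidate G: M = 4.99×10⁻³
  candidate W: M = 2.17×10⁻³
  candidate J: M = 1.23×10⁻³
  candidate C: M = 1.20×10⁻³
Candidate U has the largest M.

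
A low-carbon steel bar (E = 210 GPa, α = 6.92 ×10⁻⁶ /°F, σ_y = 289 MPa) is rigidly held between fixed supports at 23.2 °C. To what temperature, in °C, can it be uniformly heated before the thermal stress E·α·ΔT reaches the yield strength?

134 °C

α = 6.92×10⁻⁶/°F × 9/5 = 12.5×10⁻⁶/K.
E·α·ΔT = 289.0 MPa ⇒ ΔT = 289.0 / (210.0×10³ × 12.5×10⁻⁶) = 110.5 K.
T = 23.2 + 110.5 = 133.7 °C.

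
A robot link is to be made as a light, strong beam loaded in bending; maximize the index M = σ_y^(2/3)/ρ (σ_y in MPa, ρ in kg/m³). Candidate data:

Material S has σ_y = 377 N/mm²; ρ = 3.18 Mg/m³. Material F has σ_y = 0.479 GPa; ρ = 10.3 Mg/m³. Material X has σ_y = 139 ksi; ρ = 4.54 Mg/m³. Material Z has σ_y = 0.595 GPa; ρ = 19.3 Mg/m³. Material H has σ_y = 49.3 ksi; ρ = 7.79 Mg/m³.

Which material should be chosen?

material X

Normalizing units and computing the index:
  material S: σ_y = 377.0 MPa, ρ = 3180 kg/m³
  material F: σ_y = 479.0 MPa, ρ = 10300 kg/m³
  material X: σ_y = 958.4 MPa, ρ = 4540 kg/m³
  material Z: σ_y = 595.0 MPa, ρ = 19300 kg/m³
  material H: σ_y = 339.9 MPa, ρ = 7790 kg/m³
  material X: M = 21.4×10⁻³
  material S: M = 16.4×10⁻³
  material H: M = 6.25×10⁻³
  material F: M = 5.94×10⁻³
  material Z: M = 3.67×10⁻³
Material X has the largest M.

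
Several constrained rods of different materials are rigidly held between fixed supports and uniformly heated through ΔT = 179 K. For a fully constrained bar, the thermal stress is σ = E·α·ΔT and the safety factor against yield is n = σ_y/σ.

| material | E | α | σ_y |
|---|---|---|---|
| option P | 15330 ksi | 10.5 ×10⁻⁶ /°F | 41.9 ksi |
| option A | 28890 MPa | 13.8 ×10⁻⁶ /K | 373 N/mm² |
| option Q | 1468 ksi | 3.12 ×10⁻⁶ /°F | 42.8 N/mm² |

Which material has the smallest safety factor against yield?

option P

In consistent units (E in GPa, α in ×10⁻⁶/K, σ_y in MPa):
  option P: E = 105.7, α = 18.9, σ_y = 288.9 → σ = 358 MPa, n = 0.808
  option A: E = 28.89, α = 13.8, σ_y = 373.0 → σ = 71.4 MPa, n = 5.23
  option Q: E = 10.12, α = 5.62, σ_y = 42.80 → σ = 10.2 MPa, n = 4.21
Option P has the lowest safety factor, n = 0.808.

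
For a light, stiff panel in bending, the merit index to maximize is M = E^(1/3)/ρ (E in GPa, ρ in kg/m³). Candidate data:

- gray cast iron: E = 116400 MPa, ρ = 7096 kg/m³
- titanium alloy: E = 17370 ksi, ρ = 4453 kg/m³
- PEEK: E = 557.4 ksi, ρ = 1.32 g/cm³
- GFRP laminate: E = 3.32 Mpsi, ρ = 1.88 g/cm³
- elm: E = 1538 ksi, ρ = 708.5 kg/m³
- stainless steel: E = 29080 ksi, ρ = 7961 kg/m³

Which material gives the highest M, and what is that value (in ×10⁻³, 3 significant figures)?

elm, M = 3.10×10⁻³

Normalizing units and computing the index:
  gray cast iron: E = 116.4 GPa, ρ = 7096 kg/m³
  titanium alloy: E = 119.8 GPa, ρ = 4453 kg/m³
  PEEK: E = 3.843 GPa, ρ = 1320 kg/m³
  GFRP laminate: E = 22.89 GPa, ρ = 1880 kg/m³
  elm: E = 10.60 GPa, ρ = 708.5 kg/m³
  stainless steel: E = 200.5 GPa, ρ = 7961 kg/m³
  elm: M = 3.10×10⁻³
  GFRP laminate: M = 1.51×10⁻³
  PEEK: M = 1.19×10⁻³
  titanium alloy: M = 1.11×10⁻³
  stainless steel: M = 0.735×10⁻³
  gray cast iron: M = 0.688×10⁻³
Elm has the largest M.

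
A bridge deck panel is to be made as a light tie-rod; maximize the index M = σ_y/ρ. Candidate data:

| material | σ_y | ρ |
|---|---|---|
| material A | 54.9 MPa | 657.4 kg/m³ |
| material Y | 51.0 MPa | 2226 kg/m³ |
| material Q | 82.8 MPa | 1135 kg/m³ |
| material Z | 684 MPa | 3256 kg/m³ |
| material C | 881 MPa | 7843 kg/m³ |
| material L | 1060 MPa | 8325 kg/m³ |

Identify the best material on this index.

Computing M directly (units already consistent):
  material Z: M = 210 kN·m/kg
  material L: M = 127 kN·m/kg
  material C: M = 112 kN·m/kg
  material A: M = 83.5 kN·m/kg
  material Q: M = 73.0 kN·m/kg
  material Y: M = 22.9 kN·m/kg
The maximum is for material Z.

material Z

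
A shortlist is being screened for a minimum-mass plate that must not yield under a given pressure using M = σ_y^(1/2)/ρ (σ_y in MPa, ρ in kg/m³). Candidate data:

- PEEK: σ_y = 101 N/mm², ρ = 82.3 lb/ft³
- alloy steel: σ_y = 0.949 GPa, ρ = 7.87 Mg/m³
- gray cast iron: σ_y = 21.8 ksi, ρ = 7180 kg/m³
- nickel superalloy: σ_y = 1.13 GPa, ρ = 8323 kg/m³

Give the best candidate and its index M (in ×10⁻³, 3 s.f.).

Normalizing units and computing the index:
  PEEK: σ_y = 101.0 MPa, ρ = 1318 kg/m³
  alloy steel: σ_y = 949.0 MPa, ρ = 7870 kg/m³
  gray cast iron: σ_y = 150.3 MPa, ρ = 7180 kg/m³
  nickel superalloy: σ_y = 1130 MPa, ρ = 8323 kg/m³
  PEEK: M = 7.62×10⁻³
  nickel superalloy: M = 4.04×10⁻³
  alloy steel: M = 3.91×10⁻³
  gray cast iron: M = 1.71×10⁻³
PEEK has the largest M.

PEEK, M = 7.62×10⁻³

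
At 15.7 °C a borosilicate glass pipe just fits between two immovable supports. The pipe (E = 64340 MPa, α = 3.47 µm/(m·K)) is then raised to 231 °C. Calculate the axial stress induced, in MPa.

48.1 MPa

E = 64340 MPa = 64.34 GPa.
ΔT = 215.3 K. Constrained thermal stress σ = E·α·ΔT = 64.34×10³ MPa × 3.47×10⁻⁶ × 215.3 = 48.1 MPa (compressive).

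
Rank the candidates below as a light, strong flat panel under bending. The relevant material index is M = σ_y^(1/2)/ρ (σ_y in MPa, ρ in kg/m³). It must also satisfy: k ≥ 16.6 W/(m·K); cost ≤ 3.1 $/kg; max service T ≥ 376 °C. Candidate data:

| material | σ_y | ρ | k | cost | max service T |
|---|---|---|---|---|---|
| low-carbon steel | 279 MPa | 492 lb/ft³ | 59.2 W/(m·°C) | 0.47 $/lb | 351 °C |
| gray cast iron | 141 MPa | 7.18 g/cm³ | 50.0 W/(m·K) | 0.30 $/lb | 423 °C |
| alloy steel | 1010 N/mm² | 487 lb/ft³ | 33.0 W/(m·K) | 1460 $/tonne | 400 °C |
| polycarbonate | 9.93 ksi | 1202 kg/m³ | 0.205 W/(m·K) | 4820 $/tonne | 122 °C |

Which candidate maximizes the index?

Screen on constraints: k ≥ 16.6 W/(m·K); cost ≤ 3.1 $/kg; max service T ≥ 376 °C. Survivors: gray cast iron, alloy steel.
After converting to SI:
  gray cast iron: σ_y = 141.0 MPa, ρ = 7180 kg/m³
  alloy steel: σ_y = 1010 MPa, ρ = 7801 kg/m³
  alloy steel: M = 4.07×10⁻³
  gray cast iron: M = 1.65×10⁻³
Alloy steel ranks first.

alloy steel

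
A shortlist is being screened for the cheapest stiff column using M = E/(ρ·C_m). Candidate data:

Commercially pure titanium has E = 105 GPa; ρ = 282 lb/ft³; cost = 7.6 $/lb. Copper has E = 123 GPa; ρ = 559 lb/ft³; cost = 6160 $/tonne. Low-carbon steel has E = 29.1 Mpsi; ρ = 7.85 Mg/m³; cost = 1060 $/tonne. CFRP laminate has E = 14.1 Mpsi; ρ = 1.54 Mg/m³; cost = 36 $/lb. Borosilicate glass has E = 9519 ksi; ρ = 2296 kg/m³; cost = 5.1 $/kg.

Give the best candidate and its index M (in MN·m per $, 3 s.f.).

Convert each candidate to consistent units, then evaluate M:
  commercially pure titanium: E = 105.0 GPa, ρ = 4517 kg/m³, cost = 16.75 $/kg
  copper: E = 123.0 GPa, ρ = 8954 kg/m³, cost = 6.160 $/kg
  low-carbon steel: E = 200.6 GPa, ρ = 7850 kg/m³, cost = 1.060 $/kg
  CFRP laminate: E = 97.22 GPa, ρ = 1540 kg/m³, cost = 79.37 $/kg
  borosilicate glass: E = 65.63 GPa, ρ = 2296 kg/m³, cost = 5.100 $/kg
  low-carbon steel: M = 24.1 MN·m per $
  borosilicate glass: M = 5.60 MN·m per $
  copper: M = 2.23 MN·m per $
  commercially pure titanium: M = 1.39 MN·m per $
  CFRP laminate: M = 0.795 MN·m per $
The maximum is for low-carbon steel.

low-carbon steel, M = 24.1 MN·m per $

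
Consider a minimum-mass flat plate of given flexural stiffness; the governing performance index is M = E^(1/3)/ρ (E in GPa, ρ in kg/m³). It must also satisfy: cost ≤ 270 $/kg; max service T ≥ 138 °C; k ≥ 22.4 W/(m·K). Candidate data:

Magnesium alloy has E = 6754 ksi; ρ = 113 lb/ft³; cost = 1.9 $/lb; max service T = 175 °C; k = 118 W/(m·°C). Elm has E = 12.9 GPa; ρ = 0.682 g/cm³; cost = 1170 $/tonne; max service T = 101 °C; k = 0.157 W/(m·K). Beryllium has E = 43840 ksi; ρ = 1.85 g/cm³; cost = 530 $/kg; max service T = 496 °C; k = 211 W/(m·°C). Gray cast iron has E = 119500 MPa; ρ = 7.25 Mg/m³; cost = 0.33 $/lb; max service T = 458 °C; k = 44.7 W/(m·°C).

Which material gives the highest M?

magnesium alloy

Screen on constraints: cost ≤ 270 $/kg; max service T ≥ 138 °C; k ≥ 22.4 W/(m·K). Survivors: magnesium alloy, gray cast iron.
Putting every candidate on a common basis:
  magnesium alloy: E = 46.57 GPa, ρ = 1810 kg/m³
  gray cast iron: E = 119.5 GPa, ρ = 7250 kg/m³
  magnesium alloy: M = 1.99×10⁻³
  gray cast iron: M = 0.679×10⁻³
Highest index: magnesium alloy.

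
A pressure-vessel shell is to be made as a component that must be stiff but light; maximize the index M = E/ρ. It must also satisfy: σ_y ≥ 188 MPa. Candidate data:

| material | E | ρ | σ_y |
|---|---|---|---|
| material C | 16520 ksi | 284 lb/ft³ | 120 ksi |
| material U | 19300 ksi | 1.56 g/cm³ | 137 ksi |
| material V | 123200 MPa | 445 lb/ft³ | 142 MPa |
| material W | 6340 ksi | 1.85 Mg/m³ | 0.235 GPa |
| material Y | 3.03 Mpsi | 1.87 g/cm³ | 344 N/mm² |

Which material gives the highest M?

material U

Screen on constraints: σ_y ≥ 188 MPa. Survivors: material C, material U, material W, material Y.
Normalizing units and computing the index:
  material C: E = 113.9 GPa, ρ = 4549 kg/m³
  material U: E = 133.1 GPa, ρ = 1560 kg/m³
  material W: E = 43.71 GPa, ρ = 1850 kg/m³
  material Y: E = 20.89 GPa, ρ = 1870 kg/m³
  material U: M = 85.3 MN·m/kg
  material C: M = 25.0 MN·m/kg
  material W: M = 23.6 MN·m/kg
  material Y: M = 11.2 MN·m/kg
Material U has the largest M.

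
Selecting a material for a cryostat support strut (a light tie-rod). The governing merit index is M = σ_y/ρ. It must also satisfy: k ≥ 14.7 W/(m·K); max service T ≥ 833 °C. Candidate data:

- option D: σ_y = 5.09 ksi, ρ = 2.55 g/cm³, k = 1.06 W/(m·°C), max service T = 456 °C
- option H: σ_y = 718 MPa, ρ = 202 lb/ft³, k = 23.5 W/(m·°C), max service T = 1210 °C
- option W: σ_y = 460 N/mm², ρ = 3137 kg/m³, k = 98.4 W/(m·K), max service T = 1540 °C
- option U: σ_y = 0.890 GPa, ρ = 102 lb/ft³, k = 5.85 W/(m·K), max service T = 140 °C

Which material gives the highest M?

Screen on constraints: k ≥ 14.7 W/(m·K); max service T ≥ 833 °C. Survivors: option H, option W.
Normalizing units and computing the index:
  option H: σ_y = 718.0 MPa, ρ = 3236 kg/m³
  option W: σ_y = 460.0 MPa, ρ = 3137 kg/m³
  option H: M = 222 kN·m/kg
  option W: M = 147 kN·m/kg
Highest index: option H.

option H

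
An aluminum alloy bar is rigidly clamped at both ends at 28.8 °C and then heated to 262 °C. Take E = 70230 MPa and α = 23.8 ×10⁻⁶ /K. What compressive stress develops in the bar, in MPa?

E = 70230 MPa = 70.23 GPa.
ΔT = 233.2 K. Constrained thermal stress σ = E·α·ΔT = 70.23×10³ MPa × 23.8×10⁻⁶ × 233.2 = 390 MPa (compressive).

390 MPa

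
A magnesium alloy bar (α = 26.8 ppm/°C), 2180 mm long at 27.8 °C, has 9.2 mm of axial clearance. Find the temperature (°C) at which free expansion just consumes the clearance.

α·L₀·ΔT = 9.2 mm ⇒ ΔT = 9.2 / (26.8×10⁻⁶ × 2180.0) = 157.5 K.
T = 27.8 + 157.5 = 185.3 °C.

185 °C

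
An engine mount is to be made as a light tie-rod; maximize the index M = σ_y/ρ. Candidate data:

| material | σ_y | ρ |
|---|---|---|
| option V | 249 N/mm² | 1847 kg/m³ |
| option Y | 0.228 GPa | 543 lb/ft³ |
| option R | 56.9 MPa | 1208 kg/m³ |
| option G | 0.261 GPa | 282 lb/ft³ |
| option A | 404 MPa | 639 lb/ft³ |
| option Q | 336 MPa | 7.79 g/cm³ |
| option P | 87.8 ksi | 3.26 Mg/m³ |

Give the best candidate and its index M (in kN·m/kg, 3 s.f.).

option P, M = 186 kN·m/kg

Convert each candidate to consistent units, then evaluate M:
  option V: σ_y = 249.0 MPa, ρ = 1847 kg/m³
  option Y: σ_y = 228.0 MPa, ρ = 8698 kg/m³
  option R: σ_y = 56.90 MPa, ρ = 1208 kg/m³
  option G: σ_y = 261.0 MPa, ρ = 4517 kg/m³
  option A: σ_y = 404.0 MPa, ρ = 10240 kg/m³
  option Q: σ_y = 336.0 MPa, ρ = 7790 kg/m³
  option P: σ_y = 605.4 MPa, ρ = 3260 kg/m³
  option P: M = 186 kN·m/kg
  option V: M = 135 kN·m/kg
  option G: M = 57.8 kN·m/kg
  option R: M = 47.1 kN·m/kg
  option Q: M = 43.1 kN·m/kg
  option A: M = 39.5 kN·m/kg
  option Y: M = 26.2 kN·m/kg
Option P has the largest M.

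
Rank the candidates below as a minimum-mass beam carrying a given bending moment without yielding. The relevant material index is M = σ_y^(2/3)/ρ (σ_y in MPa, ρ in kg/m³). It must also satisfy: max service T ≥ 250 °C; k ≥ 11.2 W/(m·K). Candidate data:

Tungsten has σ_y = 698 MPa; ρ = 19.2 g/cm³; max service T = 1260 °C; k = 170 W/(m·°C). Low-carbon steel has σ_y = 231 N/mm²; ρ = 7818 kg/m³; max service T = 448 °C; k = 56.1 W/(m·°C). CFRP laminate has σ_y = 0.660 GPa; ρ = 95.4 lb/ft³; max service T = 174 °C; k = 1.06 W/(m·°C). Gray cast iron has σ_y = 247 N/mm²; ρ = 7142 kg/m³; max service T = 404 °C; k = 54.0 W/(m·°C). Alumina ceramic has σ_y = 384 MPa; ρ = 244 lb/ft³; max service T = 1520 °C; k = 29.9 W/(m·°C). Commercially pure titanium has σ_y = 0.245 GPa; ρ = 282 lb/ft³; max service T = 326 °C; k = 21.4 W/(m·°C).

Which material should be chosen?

alumina ceramic

Screen on constraints: max service T ≥ 250 °C; k ≥ 11.2 W/(m·K). Survivors: tungsten, low-carbon steel, gray cast iron, alumina ceramic, commercially pure titanium.
Convert each candidate to consistent units, then evaluate M:
  tungsten: σ_y = 698.0 MPa, ρ = 19200 kg/m³
  low-carbon steel: σ_y = 231.0 MPa, ρ = 7818 kg/m³
  gray cast iron: σ_y = 247.0 MPa, ρ = 7142 kg/m³
  alumina ceramic: σ_y = 384.0 MPa, ρ = 3909 kg/m³
  commercially pure titanium: σ_y = 245.0 MPa, ρ = 4517 kg/m³
  alumina ceramic: M = 13.5×10⁻³
  commercially pure titanium: M = 8.67×10⁻³
  gray cast iron: M = 5.51×10⁻³
  low-carbon steel: M = 4.82×10⁻³
  tungsten: M = 4.10×10⁻³
The maximum is for alumina ceramic.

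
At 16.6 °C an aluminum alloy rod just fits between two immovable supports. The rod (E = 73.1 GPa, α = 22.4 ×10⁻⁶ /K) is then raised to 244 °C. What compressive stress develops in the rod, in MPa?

372 MPa

ΔT = 227.4 K. Constrained thermal stress σ = E·α·ΔT = 73.10×10³ MPa × 22.4×10⁻⁶ × 227.4 = 372 MPa (compressive).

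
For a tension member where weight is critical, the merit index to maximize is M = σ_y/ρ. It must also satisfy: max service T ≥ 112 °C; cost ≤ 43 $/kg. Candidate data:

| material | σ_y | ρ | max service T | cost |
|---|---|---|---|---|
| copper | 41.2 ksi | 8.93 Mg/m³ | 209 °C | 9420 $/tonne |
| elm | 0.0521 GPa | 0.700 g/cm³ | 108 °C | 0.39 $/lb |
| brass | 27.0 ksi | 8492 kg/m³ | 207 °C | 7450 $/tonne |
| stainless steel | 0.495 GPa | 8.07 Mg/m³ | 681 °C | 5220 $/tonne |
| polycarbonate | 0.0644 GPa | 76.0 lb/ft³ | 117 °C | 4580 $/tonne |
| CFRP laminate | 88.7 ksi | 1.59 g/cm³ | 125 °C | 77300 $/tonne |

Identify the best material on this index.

Screen on constraints: max service T ≥ 112 °C; cost ≤ 43 $/kg. Survivors: copper, brass, stainless steel, polycarbonate.
After converting to SI:
  copper: σ_y = 284.1 MPa, ρ = 8930 kg/m³
  brass: σ_y = 186.2 MPa, ρ = 8492 kg/m³
  stainless steel: σ_y = 495.0 MPa, ρ = 8070 kg/m³
  polycarbonate: σ_y = 64.40 MPa, ρ = 1217 kg/m³
  stainless steel: M = 61.3 kN·m/kg
  polycarbonate: M = 52.9 kN·m/kg
  copper: M = 31.8 kN·m/kg
  brass: M = 21.9 kN·m/kg
Stainless steel ranks first.

stainless steel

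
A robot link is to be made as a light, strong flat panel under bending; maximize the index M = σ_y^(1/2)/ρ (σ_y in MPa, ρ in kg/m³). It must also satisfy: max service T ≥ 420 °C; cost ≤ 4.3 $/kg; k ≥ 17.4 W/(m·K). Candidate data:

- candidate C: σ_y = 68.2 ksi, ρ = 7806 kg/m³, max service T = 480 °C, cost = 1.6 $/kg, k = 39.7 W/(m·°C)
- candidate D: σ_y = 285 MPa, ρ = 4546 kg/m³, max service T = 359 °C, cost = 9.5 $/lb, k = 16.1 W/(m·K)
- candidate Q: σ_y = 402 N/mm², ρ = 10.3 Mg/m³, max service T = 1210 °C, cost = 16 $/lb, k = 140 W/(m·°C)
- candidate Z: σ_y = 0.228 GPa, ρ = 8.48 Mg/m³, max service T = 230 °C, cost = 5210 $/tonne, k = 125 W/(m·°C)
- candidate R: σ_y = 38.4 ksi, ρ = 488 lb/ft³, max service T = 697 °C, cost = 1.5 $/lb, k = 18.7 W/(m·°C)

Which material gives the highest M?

Screen on constraints: max service T ≥ 420 °C; cost ≤ 4.3 $/kg; k ≥ 17.4 W/(m·K). Survivors: candidate C, candidate R.
After converting to SI:
  candidate C: σ_y = 470.2 MPa, ρ = 7806 kg/m³
  candidate R: σ_y = 264.8 MPa, ρ = 7817 kg/m³
  candidate C: M = 2.78×10⁻³
  candidate R: M = 2.08×10⁻³
Highest index: candidate C.

candidate C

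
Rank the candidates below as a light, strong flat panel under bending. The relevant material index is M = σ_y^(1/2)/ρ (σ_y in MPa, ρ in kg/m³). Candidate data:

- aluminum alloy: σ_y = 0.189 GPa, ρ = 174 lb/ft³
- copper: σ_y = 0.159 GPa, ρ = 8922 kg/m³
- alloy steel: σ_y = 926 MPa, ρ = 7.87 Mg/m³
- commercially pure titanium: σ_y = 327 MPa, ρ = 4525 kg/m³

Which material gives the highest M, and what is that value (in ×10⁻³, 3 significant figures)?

aluminum alloy, M = 4.93×10⁻³

After converting to SI:
  aluminum alloy: σ_y = 189.0 MPa, ρ = 2787 kg/m³
  copper: σ_y = 159.0 MPa, ρ = 8922 kg/m³
  alloy steel: σ_y = 926.0 MPa, ρ = 7870 kg/m³
  commercially pure titanium: σ_y = 327.0 MPa, ρ = 4525 kg/m³
  aluminum alloy: M = 4.93×10⁻³
  commercially pure titanium: M = 4.00×10⁻³
  alloy steel: M = 3.87×10⁻³
  copper: M = 1.41×10⁻³
Aluminum alloy has the largest M.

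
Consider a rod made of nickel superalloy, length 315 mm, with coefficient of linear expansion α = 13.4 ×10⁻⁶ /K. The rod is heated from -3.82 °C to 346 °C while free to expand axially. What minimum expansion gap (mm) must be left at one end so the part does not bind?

1.48 mm

ΔT = 346 − (-3.82) = 349.8 K.
ΔL = α·L₀·ΔT = 13.4×10⁻⁶ × 315 mm × 349.8 K = 1.48 mm.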